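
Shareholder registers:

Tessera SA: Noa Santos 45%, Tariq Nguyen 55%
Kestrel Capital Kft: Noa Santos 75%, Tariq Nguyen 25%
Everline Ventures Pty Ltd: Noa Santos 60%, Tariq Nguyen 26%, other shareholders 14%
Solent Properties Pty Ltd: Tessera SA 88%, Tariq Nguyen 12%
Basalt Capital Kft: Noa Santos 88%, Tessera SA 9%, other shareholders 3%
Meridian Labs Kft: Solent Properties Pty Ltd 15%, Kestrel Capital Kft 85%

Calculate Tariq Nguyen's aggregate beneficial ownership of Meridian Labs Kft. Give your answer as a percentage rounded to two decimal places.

Tariq reaches Meridian along 3 paths.
Via Tessera → Solent: 55% × 88% × 15% = 7.26%.
Via Solent: 12% × 15% = 1.8%.
Via Kestrel: 25% × 85% = 21.25%.
Total: 7.26% + 1.8% + 21.25% = 30.31%.

30.31%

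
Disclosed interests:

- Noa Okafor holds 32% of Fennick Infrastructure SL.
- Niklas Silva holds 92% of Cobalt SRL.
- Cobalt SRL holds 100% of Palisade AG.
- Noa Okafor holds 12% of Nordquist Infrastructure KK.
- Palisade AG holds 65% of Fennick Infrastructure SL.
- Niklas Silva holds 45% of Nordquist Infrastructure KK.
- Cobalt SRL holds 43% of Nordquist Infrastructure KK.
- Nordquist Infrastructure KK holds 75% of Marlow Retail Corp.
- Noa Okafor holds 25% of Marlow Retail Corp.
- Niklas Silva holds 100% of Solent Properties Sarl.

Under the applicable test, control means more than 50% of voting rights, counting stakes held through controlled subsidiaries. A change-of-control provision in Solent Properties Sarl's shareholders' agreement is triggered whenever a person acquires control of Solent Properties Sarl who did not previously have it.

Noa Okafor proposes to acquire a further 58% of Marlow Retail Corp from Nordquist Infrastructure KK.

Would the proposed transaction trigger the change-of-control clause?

No

The purchase adds only to Noa's holdings (Nordquist's stake shrinks), so Noa is the only person who could newly come to control Solent.
Noa's largest direct stake is 32% in Fennick, which does not meet the threshold, so Noa controls no company.
Neither Noa nor any entity Noa controls holds any voting interest in Solent.
So before the transaction, Noa does not control Solent.
After the purchase, Noa's direct stake in Marlow rises to 25% + 58% = 83%, and Nordquist's stake falls to 17%.
Noa holds 83% of Marlow, so Noa controls Marlow.
After the transaction, neither Noa nor any entity Noa controls holds a voting interest in Solent, so Noa still does not control it.
No new person acquires control, so the clause is not triggered.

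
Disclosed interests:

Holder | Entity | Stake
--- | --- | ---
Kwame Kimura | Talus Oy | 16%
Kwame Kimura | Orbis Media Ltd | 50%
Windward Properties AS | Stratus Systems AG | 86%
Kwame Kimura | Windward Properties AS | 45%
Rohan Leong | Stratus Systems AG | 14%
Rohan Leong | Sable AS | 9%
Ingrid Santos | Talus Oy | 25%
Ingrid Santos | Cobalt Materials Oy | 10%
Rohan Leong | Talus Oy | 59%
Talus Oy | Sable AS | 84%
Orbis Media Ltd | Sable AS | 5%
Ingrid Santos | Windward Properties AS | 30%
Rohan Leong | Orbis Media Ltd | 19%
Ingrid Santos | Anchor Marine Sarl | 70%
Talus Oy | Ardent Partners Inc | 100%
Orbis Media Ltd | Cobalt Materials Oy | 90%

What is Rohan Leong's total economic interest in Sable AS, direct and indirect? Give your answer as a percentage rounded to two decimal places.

Rohan reaches Sable along 3 paths.
Via Talus: 59% × 84% = 49.56%.
Direct stake: 9% = 9%.
Via Orbis: 19% × 5% = 0.95%.
Total: 49.56% + 9% + 0.95% = 59.51%.

59.51%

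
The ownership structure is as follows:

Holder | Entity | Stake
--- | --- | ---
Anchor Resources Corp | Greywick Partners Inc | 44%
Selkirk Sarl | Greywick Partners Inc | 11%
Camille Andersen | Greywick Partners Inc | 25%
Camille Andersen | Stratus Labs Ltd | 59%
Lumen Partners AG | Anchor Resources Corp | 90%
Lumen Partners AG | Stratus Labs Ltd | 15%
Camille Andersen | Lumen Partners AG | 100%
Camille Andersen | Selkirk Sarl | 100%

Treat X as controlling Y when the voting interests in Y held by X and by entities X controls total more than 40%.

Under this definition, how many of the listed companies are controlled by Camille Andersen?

5

Camille holds 100% of Lumen, so Camille controls Lumen.
Camille and Lumen together hold 59% + 15% = 74% of Stratus, so Camille controls Stratus.
Camille holds 100% of Selkirk, so Camille controls Selkirk.
Lumen holds 90% of Anchor, so Camille controls Anchor.
Anchor and Selkirk and Camille together hold 44% + 11% + 25% = 80% of Greywick, so Camille controls Greywick.
Camille controls 5 companies.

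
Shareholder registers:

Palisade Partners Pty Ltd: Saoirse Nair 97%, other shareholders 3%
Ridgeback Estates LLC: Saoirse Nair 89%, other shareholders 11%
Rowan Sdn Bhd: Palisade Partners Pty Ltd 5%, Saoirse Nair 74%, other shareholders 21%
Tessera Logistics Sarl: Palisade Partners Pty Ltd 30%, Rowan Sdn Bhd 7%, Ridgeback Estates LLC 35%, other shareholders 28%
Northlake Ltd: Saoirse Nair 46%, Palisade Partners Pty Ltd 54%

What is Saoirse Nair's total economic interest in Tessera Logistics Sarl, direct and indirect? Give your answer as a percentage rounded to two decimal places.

Saoirse reaches Tessera along 4 paths.
Via Palisade: 97% × 30% = 29.1%.
Via Palisade → Rowan: 97% × 5% × 7% = 0.3395%.
Via Rowan: 74% × 7% = 5.18%.
Via Ridgeback: 89% × 35% = 31.15%.
Total: 29.1% + 0.3395% + 5.18% + 31.15% = 65.7695%.
Rounded: 65.77%.

65.77%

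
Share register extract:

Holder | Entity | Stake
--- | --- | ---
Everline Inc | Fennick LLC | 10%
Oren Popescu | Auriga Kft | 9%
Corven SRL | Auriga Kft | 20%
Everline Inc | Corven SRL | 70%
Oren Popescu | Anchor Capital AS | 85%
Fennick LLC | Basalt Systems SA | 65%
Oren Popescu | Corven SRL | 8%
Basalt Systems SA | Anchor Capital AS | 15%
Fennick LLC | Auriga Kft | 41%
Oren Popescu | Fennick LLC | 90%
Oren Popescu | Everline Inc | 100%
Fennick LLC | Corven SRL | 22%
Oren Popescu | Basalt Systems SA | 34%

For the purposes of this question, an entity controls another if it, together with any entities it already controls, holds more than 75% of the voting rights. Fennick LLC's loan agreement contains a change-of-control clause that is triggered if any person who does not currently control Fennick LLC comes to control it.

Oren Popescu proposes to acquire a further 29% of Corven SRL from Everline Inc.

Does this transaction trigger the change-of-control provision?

The purchase adds only to Oren's holdings (Everline's stake shrinks), so Oren is the only person who could newly come to control Fennick.
Oren holds 100% of Everline, so Oren controls Everline.
Oren and Everline together hold 90% + 10% = 100% of Fennick, so Oren controls Fennick.
So Oren already controls Fennick before the transaction.
After the purchase, Oren's direct stake in Corven rises to 8% + 29% = 37%, and Everline's stake falls to 41%.
Oren controlled Fennick already, so this is not a new person acquiring control; every other person's position is unchanged or reduced.
No new person acquires control, so the clause is not triggered.

No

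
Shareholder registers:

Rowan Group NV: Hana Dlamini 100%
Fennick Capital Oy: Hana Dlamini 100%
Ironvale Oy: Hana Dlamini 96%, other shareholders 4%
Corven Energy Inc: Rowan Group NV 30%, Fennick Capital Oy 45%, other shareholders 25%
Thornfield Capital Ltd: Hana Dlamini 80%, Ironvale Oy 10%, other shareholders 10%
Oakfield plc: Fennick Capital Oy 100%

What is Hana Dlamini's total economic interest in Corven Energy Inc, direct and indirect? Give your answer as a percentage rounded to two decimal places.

Hana reaches Corven along 2 paths.
Via Rowan: 100% × 30% = 30%.
Via Fennick: 100% × 45% = 45%.
Total: 30% + 45% = 75%.
Rounded: 75.00%.

75.00%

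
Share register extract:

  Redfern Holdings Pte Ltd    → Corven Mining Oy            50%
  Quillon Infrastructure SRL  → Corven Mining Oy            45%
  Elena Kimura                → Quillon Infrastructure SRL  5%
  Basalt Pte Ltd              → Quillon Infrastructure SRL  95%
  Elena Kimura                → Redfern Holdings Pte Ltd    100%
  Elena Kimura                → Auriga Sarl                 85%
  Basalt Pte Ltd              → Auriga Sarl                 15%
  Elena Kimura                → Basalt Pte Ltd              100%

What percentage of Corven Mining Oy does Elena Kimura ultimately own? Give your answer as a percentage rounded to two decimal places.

Elena reaches Corven along 3 paths.
Via Redfern: 100% × 50% = 50%.
Via Quillon: 5% × 45% = 2.25%.
Via Basalt → Quillon: 100% × 95% × 45% = 42.75%.
Total: 50% + 2.25% + 42.75% = 95%.
Rounded: 95.00%.

95.00%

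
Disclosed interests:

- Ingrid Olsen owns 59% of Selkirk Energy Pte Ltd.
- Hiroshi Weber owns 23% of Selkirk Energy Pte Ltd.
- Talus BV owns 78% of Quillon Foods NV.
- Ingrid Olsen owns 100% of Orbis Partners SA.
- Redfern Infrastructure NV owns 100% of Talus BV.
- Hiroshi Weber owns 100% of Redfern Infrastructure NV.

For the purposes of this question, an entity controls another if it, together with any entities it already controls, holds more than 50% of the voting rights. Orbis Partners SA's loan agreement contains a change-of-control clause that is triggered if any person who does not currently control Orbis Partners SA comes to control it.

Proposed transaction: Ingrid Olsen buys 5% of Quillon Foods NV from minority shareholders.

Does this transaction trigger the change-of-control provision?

No

The purchase changes only Ingrid's holdings, so Ingrid is the only person who could newly come to control Orbis.
Ingrid holds 100% of Orbis, so Ingrid controls Orbis.
So Ingrid already controls Orbis before the transaction.
After the purchase, Ingrid holds 5% of Quillon directly.
Ingrid controlled Orbis already, so this is not a new person acquiring control; every other person's position is unchanged or reduced.
No new person acquires control, so the clause is not triggered.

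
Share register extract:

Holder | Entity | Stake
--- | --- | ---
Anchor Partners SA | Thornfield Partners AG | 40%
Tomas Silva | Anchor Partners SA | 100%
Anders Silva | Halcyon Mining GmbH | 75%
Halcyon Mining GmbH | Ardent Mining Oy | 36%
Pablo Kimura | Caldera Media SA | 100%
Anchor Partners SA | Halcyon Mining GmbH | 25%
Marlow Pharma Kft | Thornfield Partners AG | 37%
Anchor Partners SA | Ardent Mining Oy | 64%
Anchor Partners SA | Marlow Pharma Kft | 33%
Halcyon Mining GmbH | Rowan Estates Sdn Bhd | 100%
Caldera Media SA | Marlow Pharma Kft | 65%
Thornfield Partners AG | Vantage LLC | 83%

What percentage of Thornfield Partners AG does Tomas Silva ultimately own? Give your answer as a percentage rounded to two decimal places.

52.21%

Tomas reaches Thornfield along 2 paths.
Via Anchor: 100% × 40% = 40%.
Via Anchor → Marlow: 100% × 33% × 37% = 12.21%.
Total: 40% + 12.21% = 52.21%.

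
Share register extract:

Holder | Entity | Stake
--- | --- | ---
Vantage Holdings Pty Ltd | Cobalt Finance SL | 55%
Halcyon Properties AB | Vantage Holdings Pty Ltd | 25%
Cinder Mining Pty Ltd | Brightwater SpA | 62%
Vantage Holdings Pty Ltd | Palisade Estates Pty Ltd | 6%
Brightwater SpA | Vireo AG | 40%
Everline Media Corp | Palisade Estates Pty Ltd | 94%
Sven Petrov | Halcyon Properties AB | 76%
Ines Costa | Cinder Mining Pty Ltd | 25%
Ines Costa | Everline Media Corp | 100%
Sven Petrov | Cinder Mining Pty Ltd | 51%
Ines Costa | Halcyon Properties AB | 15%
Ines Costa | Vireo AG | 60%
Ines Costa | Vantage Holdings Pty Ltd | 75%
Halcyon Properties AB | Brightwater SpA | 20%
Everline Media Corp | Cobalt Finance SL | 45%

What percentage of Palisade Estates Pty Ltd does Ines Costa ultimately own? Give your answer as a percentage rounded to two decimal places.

98.73%

Ines reaches Palisade along 3 paths.
Via Vantage: 75% × 6% = 4.5%.
Via Halcyon → Vantage: 15% × 25% × 6% = 0.225%.
Via Everline: 100% × 94% = 94%.
Total: 4.5% + 0.225% + 94% = 98.725%.
Rounded: 98.73%.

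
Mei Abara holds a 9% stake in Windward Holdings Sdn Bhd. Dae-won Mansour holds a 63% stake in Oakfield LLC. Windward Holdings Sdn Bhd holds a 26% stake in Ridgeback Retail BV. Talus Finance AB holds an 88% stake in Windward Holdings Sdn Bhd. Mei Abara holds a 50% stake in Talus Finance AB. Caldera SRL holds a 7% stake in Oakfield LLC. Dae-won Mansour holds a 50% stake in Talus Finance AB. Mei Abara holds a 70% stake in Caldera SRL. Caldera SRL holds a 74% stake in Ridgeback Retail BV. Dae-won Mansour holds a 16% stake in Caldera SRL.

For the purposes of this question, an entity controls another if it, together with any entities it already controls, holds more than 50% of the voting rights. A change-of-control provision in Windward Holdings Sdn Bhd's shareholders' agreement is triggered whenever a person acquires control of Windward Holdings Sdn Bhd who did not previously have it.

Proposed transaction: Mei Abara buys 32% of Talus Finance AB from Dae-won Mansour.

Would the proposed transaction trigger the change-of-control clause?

The purchase adds only to Mei's holdings (Dae-won's stake shrinks), so Mei is the only person who could newly come to control Windward.
Mei holds 70% of Caldera, so Mei controls Caldera.
Caldera holds 74% of Ridgeback, so Mei controls Ridgeback.
In Windward, Mei's side holds only 9%, not > 50%.
So before the transaction, Mei does not control Windward.
After the purchase, Mei's direct stake in Talus rises to 50% + 32% = 82%, and Dae-won's stake falls to 18%.
Mei holds 82% of Talus, so Mei controls Talus.
Talus and Mei together hold 88% + 9% = 97% of Windward, so Mei controls Windward.
Mei did not control Windward before and does after, so the clause is triggered.

Yes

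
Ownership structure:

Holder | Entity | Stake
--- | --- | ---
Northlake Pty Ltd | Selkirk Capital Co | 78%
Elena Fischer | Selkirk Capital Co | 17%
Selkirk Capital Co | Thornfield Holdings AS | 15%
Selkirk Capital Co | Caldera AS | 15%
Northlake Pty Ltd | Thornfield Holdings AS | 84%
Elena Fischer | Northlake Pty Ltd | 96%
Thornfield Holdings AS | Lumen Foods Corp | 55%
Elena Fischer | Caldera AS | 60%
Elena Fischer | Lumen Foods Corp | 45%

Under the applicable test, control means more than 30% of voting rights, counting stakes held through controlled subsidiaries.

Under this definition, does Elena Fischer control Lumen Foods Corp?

Elena holds 96% of Northlake, so Elena controls Northlake.
Elena and Northlake together hold 17% + 78% = 95% of Selkirk, so Elena controls Selkirk.
Northlake and Selkirk together hold 84% + 15% = 99% of Thornfield, so Elena controls Thornfield.
Thornfield and Elena together hold 55% + 45% = 100% of Lumen, so Elena controls Lumen.

Yes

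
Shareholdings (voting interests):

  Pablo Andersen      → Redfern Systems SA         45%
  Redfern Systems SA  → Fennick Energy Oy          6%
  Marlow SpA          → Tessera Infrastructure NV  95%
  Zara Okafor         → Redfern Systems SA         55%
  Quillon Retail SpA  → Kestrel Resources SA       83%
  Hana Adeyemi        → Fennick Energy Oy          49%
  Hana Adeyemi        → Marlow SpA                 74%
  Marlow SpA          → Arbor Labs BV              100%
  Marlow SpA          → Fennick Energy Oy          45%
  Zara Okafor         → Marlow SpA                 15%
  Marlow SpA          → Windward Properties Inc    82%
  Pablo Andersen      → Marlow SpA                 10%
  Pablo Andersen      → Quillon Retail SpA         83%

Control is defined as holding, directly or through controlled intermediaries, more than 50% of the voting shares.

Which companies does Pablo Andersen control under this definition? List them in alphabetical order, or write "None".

Kestrel Resources SA, Quillon Retail SpA

Pablo holds 83% of Quillon, so Pablo controls Quillon.
Quillon holds 83% of Kestrel, so Pablo controls Kestrel.
No other company's threshold is met.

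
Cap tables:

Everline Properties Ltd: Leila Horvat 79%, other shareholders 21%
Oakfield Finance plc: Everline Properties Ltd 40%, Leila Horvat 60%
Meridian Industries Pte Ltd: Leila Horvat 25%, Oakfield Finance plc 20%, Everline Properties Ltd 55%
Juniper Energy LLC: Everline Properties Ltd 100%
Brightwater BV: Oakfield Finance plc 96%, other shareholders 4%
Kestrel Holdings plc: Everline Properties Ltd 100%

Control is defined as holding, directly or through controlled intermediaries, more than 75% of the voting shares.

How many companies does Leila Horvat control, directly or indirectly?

6

Leila holds 79% of Everline, so Leila controls Everline.
Everline and Leila together hold 40% + 60% = 100% of Oakfield, so Leila controls Oakfield.
Leila and Oakfield and Everline together hold 25% + 20% + 55% = 100% of Meridian, so Leila controls Meridian.
Everline holds 100% of Juniper, so Leila controls Juniper.
Oakfield holds 96% of Brightwater, so Leila controls Brightwater.
Everline holds 100% of Kestrel, so Leila controls Kestrel.
Leila controls 6 companies.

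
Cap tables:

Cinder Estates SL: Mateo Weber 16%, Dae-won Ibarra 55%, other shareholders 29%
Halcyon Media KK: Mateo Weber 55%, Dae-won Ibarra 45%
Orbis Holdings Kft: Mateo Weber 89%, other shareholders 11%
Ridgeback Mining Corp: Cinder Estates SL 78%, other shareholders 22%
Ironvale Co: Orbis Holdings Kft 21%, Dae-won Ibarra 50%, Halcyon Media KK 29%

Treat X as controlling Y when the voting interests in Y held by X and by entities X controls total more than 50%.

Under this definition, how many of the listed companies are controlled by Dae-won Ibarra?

Dae-won holds 55% of Cinder, so Dae-won controls Cinder.
Cinder holds 78% of Ridgeback, so Dae-won controls Ridgeback.
No other company's threshold is met.
Dae-won controls 2 companies.

2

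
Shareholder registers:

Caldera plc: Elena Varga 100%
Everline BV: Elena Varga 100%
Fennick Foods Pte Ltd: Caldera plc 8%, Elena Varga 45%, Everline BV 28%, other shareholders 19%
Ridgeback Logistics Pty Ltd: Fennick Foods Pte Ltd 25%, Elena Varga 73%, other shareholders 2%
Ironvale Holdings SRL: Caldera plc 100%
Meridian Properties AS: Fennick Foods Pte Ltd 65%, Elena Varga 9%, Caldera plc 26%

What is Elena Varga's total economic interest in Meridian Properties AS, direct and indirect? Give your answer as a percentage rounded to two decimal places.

87.65%

Elena reaches Meridian along 5 paths.
Via Caldera → Fennick: 100% × 8% × 65% = 5.2%.
Via Fennick: 45% × 65% = 29.25%.
Via Everline → Fennick: 100% × 28% × 65% = 18.2%.
Direct stake: 9% = 9%.
Via Caldera: 100% × 26% = 26%.
Total: 5.2% + 29.25% + 18.2% + 9% + 26% = 87.65%.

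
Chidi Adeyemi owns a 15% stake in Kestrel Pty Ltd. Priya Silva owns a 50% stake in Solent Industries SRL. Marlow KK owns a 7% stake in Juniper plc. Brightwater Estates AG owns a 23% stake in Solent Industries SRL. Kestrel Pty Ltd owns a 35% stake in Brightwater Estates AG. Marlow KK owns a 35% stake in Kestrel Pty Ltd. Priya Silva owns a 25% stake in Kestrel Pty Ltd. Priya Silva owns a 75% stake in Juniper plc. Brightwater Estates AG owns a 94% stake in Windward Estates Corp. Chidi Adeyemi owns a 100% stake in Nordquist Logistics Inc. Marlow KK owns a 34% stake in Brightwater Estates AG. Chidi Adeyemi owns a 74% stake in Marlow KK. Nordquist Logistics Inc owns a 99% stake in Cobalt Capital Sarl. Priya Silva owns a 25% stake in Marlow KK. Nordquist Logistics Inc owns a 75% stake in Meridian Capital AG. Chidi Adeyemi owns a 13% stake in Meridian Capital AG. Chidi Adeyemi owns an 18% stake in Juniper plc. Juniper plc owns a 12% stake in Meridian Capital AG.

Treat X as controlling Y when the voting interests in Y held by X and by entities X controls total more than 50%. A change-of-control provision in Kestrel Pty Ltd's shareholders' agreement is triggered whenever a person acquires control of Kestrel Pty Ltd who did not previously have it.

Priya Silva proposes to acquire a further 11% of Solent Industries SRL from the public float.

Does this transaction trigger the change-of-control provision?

No

The purchase changes only Priya's holdings, so Priya is the only person who could newly come to control Kestrel.
Priya holds 75% of Juniper, so Priya controls Juniper.
In Kestrel, Priya's side holds only 25%, not > 50%.
So before the transaction, Priya does not control Kestrel.
After the purchase, Priya's direct stake in Solent rises to 50% + 11% = 61%.
Priya holds 61% of Solent, so Priya controls Solent.
After the transaction, Priya's side holds 25% of Kestrel, not > 50%, so Priya still does not control Kestrel.
No new person acquires control, so the clause is not triggered.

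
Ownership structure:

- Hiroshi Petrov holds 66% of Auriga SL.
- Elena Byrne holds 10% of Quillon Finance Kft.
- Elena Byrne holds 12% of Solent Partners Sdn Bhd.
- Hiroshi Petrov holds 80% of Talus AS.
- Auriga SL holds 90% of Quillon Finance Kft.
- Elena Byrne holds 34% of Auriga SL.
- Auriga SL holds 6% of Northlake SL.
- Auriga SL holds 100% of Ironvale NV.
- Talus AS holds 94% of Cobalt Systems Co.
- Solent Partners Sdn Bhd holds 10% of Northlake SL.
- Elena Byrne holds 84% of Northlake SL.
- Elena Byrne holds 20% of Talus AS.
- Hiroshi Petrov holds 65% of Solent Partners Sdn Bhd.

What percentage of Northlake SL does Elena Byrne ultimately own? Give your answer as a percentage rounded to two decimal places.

Elena reaches Northlake along 3 paths.
Direct stake: 84% = 84%.
Via Auriga: 34% × 6% = 2.04%.
Via Solent: 12% × 10% = 1.2%.
Total: 84% + 2.04% + 1.2% = 87.24%.

87.24%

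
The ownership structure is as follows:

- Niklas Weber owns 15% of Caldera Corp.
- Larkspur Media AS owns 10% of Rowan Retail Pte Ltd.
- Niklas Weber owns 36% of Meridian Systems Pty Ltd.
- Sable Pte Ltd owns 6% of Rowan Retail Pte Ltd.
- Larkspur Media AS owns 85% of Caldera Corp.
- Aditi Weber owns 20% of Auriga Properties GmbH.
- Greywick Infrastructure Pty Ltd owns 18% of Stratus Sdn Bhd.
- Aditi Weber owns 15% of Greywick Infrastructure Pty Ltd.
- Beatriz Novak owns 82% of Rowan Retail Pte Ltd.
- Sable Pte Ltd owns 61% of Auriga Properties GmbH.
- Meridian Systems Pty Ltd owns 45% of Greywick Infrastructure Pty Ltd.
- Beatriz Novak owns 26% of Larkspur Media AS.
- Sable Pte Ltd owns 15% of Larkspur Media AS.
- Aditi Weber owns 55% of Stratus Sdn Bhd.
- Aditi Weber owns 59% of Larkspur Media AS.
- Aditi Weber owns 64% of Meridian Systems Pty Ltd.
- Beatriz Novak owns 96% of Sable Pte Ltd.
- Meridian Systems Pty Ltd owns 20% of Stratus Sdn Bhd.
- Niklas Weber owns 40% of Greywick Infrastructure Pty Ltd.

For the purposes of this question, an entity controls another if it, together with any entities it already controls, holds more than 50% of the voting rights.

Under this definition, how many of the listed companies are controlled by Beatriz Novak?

Beatriz holds 96% of Sable, so Beatriz controls Sable.
Beatriz and Sable together hold 82% + 6% = 88% of Rowan, so Beatriz controls Rowan.
Sable holds 61% of Auriga, so Beatriz controls Auriga.
No other company's threshold is met.
Beatriz controls 3 companies.

3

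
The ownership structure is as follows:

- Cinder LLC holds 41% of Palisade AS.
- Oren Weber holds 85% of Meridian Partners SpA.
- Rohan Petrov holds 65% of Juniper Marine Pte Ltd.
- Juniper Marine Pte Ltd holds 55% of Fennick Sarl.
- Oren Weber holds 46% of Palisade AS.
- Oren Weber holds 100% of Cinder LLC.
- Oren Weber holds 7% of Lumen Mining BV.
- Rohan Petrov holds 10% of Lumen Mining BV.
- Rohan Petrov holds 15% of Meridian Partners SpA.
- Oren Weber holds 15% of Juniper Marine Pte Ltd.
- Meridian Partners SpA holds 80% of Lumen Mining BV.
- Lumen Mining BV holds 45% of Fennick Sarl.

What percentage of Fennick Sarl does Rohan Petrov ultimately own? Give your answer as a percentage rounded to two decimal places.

45.65%

Rohan reaches Fennick along 3 paths.
Via Juniper: 65% × 55% = 35.75%.
Via Meridian → Lumen: 15% × 80% × 45% = 5.4%.
Via Lumen: 10% × 45% = 4.5%.
Total: 35.75% + 5.4% + 4.5% = 45.65%.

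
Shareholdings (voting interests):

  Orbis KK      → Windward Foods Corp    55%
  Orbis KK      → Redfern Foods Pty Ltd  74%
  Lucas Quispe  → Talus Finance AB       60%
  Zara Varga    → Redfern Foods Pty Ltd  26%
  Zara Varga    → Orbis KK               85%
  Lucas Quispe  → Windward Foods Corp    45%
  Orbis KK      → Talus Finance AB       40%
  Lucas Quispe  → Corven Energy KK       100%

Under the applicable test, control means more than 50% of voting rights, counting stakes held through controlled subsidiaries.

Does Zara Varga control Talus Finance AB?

Zara holds 85% of Orbis, so Zara controls Orbis.
Zara and Orbis together hold 26% + 74% = 100% of Redfern, so Zara controls Redfern.
Orbis holds 55% of Windward, so Zara controls Windward.
In Talus, Zara's side holds only 40%, not > 50%.
So Zara does not control Talus.

No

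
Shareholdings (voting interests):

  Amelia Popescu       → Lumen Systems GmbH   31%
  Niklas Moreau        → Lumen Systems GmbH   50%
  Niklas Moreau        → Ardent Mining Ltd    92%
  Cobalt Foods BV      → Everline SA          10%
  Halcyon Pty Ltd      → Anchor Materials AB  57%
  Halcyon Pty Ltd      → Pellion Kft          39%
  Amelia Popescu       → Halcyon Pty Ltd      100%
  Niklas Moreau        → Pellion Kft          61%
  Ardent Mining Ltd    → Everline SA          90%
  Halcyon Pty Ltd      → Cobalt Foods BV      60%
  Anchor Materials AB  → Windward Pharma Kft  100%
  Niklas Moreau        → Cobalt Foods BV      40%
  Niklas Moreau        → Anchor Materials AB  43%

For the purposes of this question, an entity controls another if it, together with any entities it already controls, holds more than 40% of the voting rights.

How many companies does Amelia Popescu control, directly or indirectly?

4

Amelia holds 100% of Halcyon, so Amelia controls Halcyon.
Halcyon holds 60% of Cobalt, so Amelia controls Cobalt.
Halcyon holds 57% of Anchor, so Amelia controls Anchor.
Anchor holds 100% of Windward, so Amelia controls Windward.
No other company's threshold is met.
Amelia controls 4 companies.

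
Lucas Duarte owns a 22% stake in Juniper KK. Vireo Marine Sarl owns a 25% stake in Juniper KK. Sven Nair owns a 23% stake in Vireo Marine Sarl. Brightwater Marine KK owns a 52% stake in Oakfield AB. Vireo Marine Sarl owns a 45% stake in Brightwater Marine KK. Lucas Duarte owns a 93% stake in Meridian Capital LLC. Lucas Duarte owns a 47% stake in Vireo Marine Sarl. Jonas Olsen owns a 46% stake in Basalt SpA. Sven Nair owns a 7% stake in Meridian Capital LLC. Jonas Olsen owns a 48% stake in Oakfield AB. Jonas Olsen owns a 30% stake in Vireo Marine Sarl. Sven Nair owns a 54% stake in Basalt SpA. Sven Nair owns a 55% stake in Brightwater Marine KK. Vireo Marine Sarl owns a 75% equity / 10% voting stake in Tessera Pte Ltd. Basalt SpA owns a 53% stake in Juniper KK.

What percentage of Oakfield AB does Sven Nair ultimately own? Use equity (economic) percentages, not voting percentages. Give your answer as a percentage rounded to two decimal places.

Sven reaches Oakfield along 2 paths.
Via Brightwater: 55% × 52% = 28.6%.
Via Vireo → Brightwater: 23% × 45% × 52% = 5.382%.
Total: 28.6% + 5.382% = 33.982%.
Rounded: 33.98%.

33.98%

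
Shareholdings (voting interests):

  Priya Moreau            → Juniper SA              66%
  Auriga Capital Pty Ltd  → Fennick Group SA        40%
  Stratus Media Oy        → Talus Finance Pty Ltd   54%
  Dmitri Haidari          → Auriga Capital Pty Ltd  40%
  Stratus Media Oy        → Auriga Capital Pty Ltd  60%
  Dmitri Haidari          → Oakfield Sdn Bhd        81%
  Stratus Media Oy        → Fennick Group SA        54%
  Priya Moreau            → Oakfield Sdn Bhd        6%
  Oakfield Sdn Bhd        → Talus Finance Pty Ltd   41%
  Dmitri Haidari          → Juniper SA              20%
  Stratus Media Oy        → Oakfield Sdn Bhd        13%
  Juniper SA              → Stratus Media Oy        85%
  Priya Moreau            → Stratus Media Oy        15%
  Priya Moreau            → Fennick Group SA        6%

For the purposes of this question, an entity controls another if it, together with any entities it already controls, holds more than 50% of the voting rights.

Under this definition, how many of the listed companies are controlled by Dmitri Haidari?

Dmitri holds 81% of Oakfield, so Dmitri controls Oakfield.
No other company's threshold is met.
Dmitri controls 1 company.

1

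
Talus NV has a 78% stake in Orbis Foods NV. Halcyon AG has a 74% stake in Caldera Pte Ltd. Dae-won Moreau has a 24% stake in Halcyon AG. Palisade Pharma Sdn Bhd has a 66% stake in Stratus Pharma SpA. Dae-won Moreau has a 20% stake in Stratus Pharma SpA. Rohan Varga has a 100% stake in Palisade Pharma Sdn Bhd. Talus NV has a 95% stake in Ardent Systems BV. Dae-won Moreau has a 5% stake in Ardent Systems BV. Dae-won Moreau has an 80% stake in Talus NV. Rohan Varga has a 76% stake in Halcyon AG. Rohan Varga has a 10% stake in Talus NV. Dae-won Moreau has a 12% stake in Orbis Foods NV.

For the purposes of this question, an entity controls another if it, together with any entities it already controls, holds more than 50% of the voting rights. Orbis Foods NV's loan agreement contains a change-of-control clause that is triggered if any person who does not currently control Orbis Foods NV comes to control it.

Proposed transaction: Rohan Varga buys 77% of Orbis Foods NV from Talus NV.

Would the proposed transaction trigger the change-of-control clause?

The purchase adds only to Rohan's holdings (Talus's stake shrinks), so Rohan is the only person who could newly come to control Orbis.
Rohan holds 100% of Palisade, so Rohan controls Palisade.
Rohan holds 76% of Halcyon, so Rohan controls Halcyon.
Palisade holds 66% of Stratus, so Rohan controls Stratus.
Halcyon holds 74% of Caldera, so Rohan controls Caldera.
Neither Rohan nor any entity Rohan controls holds any voting interest in Orbis.
So before the transaction, Rohan does not control Orbis.
After the purchase, Rohan holds 77% of Orbis directly, and Talus's stake falls to 1%.
Rohan holds 77% of Orbis, so Rohan controls Orbis.
Rohan did not control Orbis before and does after, so the clause is triggered.

Yes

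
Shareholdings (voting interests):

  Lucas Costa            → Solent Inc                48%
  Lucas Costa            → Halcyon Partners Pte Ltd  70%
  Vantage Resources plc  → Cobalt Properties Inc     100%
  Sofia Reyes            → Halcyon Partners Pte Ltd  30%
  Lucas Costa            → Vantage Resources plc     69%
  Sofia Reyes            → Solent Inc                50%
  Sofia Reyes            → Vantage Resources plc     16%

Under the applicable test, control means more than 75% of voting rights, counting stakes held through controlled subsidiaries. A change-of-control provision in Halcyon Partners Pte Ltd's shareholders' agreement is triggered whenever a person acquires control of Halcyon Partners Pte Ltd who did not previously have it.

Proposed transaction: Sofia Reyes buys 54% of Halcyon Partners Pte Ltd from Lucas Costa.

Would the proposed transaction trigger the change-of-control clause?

The purchase adds only to Sofia's holdings (Lucas's stake shrinks), so Sofia is the only person who could newly come to control Halcyon.
Sofia's largest direct stake is 50% in Solent, which does not meet the threshold, so Sofia controls no company.
In Halcyon, Sofia's side holds only 30%, not > 75%.
So before the transaction, Sofia does not control Halcyon.
After the purchase, Sofia's direct stake in Halcyon rises to 30% + 54% = 84%, and Lucas's stake falls to 16%.
Sofia holds 84% of Halcyon, so Sofia controls Halcyon.
Sofia did not control Halcyon before and does after, so the clause is triggered.

Yes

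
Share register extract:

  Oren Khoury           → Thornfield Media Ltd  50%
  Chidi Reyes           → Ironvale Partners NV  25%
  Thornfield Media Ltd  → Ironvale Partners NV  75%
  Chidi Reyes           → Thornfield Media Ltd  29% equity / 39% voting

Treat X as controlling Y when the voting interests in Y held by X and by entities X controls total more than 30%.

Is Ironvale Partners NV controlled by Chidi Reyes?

Chidi holds 39% of Thornfield, so Chidi controls Thornfield.
Thornfield and Chidi together hold 75% + 25% = 100% of Ironvale, so Chidi controls Ironvale.

Yes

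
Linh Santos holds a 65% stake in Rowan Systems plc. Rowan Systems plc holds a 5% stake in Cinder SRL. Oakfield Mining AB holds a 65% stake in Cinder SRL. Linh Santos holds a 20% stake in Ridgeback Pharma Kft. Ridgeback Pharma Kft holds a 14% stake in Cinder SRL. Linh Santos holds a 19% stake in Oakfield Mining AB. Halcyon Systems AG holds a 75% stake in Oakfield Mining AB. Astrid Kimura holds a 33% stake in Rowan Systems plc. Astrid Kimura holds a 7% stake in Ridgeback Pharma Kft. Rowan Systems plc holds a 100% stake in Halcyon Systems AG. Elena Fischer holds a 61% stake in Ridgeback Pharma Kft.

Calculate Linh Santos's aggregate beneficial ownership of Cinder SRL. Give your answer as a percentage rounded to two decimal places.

Linh reaches Cinder along 4 paths.
Via Rowan: 65% × 5% = 3.25%.
Via Ridgeback: 20% × 14% = 2.8%.
Via Rowan → Halcyon → Oakfield: 65% × 100% × 75% × 65% = 31.6875%.
Via Oakfield: 19% × 65% = 12.35%.
Total: 3.25% + 2.8% + 31.6875% + 12.35% = 50.0875%.
Rounded: 50.09%.

50.09%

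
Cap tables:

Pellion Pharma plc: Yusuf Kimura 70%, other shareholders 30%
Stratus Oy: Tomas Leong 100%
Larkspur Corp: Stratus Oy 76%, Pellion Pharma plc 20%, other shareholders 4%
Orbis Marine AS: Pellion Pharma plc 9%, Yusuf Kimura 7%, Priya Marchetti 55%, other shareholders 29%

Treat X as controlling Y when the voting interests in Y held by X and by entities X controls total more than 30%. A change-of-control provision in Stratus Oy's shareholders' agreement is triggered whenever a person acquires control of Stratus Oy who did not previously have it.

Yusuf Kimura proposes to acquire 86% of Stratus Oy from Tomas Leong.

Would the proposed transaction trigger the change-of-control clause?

Yes

The purchase adds only to Yusuf's holdings (Tomas's stake shrinks), so Yusuf is the only person who could newly come to control Stratus.
Yusuf holds 70% of Pellion, so Yusuf controls Pellion.
Neither Yusuf nor any entity Yusuf controls holds any voting interest in Stratus.
So before the transaction, Yusuf does not control Stratus.
After the purchase, Yusuf holds 86% of Stratus directly, and Tomas's stake falls to 14%.
Yusuf holds 86% of Stratus, so Yusuf controls Stratus.
Yusuf did not control Stratus before and does after, so the clause is triggered.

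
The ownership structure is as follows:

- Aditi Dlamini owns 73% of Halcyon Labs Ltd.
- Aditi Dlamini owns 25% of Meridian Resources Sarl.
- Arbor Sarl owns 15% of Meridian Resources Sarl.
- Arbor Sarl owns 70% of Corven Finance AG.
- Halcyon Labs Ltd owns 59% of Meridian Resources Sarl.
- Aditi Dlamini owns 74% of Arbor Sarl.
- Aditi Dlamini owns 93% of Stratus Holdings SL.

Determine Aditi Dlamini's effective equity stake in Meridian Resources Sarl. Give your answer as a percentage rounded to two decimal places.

79.17%

Aditi reaches Meridian along 3 paths.
Via Halcyon: 73% × 59% = 43.07%.
Direct stake: 25% = 25%.
Via Arbor: 74% × 15% = 11.1%.
Total: 43.07% + 25% + 11.1% = 79.17%.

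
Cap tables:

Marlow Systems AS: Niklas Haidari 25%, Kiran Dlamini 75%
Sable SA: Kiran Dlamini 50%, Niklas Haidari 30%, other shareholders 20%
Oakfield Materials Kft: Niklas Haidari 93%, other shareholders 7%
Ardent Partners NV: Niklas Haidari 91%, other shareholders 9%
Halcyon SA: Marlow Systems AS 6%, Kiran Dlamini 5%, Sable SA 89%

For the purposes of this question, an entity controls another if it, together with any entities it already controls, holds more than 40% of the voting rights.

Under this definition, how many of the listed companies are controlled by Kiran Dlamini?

Kiran holds 75% of Marlow, so Kiran controls Marlow.
Kiran holds 50% of Sable, so Kiran controls Sable.
Marlow and Kiran and Sable together hold 6% + 5% + 89% = 100% of Halcyon, so Kiran controls Halcyon.
No other company's threshold is met.
Kiran controls 3 companies.

3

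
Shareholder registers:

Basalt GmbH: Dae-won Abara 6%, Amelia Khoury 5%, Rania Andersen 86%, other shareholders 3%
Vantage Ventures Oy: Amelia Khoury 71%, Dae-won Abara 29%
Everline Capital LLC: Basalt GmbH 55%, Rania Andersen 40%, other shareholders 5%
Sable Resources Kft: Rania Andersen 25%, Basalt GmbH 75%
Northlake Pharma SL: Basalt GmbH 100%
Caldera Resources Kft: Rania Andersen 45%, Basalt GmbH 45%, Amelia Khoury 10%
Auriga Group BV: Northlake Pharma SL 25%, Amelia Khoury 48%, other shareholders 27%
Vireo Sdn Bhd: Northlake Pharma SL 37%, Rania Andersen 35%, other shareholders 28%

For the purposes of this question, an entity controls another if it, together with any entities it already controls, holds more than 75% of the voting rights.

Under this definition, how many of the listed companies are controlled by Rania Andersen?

5

Rania holds 86% of Basalt, so Rania controls Basalt.
Basalt and Rania together hold 55% + 40% = 95% of Everline, so Rania controls Everline.
Rania and Basalt together hold 25% + 75% = 100% of Sable, so Rania controls Sable.
Basalt holds 100% of Northlake, so Rania controls Northlake.
Rania and Basalt together hold 45% + 45% = 90% of Caldera, so Rania controls Caldera.
No other company's threshold is met.
Rania controls 5 companies.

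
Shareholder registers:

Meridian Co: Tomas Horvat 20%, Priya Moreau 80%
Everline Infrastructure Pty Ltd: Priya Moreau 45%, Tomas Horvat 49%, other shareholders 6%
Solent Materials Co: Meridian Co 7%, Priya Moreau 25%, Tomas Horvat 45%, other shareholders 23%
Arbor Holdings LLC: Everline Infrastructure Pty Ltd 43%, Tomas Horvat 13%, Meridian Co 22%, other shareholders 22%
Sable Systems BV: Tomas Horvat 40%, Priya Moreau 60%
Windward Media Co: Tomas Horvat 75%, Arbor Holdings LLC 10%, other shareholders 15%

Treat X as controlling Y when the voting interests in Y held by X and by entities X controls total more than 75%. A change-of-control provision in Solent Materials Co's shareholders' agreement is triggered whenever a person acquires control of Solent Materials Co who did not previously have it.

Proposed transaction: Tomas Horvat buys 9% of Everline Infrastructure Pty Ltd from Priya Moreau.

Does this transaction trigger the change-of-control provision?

The purchase adds only to Tomas's holdings (Priya's stake shrinks), so Tomas is the only person who could newly come to control Solent.
Tomas's largest direct stake is 75% in Windward, which does not meet the threshold, so Tomas controls no company.
In Solent, Tomas's side holds only 45%, not > 75%.
So before the transaction, Tomas does not control Solent.
After the purchase, Tomas's direct stake in Everline rises to 49% + 9% = 58%, and Priya's stake falls to 36%.
Tomas's side now holds 58% of Everline, not > 75%, so Tomas still does not control Everline.
After the transaction, Tomas's side holds 45% of Solent, not > 75%, so Tomas still does not control Solent.
No new person acquires control, so the clause is not triggered.

No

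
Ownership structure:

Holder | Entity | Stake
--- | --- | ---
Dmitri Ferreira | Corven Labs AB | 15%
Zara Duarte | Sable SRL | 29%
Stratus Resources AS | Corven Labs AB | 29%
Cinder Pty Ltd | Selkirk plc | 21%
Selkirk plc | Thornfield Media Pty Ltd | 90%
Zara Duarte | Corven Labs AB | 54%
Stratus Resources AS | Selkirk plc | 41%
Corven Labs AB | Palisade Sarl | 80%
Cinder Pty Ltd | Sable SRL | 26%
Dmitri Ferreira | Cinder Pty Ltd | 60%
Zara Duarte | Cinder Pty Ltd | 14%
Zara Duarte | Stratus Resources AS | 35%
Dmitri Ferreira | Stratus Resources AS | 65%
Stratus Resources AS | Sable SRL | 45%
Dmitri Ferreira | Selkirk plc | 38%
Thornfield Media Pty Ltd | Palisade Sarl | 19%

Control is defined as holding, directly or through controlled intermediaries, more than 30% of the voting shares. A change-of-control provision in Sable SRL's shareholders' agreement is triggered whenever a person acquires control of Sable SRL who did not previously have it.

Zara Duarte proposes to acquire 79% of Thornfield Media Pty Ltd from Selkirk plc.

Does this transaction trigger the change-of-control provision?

No

The purchase adds only to Zara's holdings (Selkirk's stake shrinks), so Zara is the only person who could newly come to control Sable.
Zara holds 35% of Stratus, so Zara controls Stratus.
Zara and Stratus together hold 29% + 45% = 74% of Sable, so Zara controls Sable.
So Zara already controls Sable before the transaction.
After the purchase, Zara holds 79% of Thornfield directly, and Selkirk's stake falls to 11%.
Zara controlled Sable already, so this is not a new person acquiring control; every other person's position is unchanged or reduced.
No new person acquires control, so the clause is not triggered.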